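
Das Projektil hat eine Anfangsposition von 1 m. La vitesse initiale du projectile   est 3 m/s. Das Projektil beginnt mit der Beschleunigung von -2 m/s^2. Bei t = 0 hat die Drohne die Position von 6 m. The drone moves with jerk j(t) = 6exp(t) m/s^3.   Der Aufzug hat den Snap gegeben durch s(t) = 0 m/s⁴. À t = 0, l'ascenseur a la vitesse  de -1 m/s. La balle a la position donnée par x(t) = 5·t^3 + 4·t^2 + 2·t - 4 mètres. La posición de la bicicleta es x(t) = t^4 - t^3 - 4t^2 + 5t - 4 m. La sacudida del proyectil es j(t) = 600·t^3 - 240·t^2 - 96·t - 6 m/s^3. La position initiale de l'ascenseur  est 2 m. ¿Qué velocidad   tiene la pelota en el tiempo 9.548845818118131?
Para resolver esto, necesitamos tomar 1 derivada de nuestra ecuación de la posición x(t) = 5·t^3 + 4·t^2 + 2·t - 4. La derivada de la posición da la velocidad: v(t) = 15·t^2 + 8·t + 2. Tenemos la velocidad v(t) = 15·t^2 + 8·t + 2. Sustituyendo t = 9.548845818118131: v(9.548845818118131) = 1446.09761341783.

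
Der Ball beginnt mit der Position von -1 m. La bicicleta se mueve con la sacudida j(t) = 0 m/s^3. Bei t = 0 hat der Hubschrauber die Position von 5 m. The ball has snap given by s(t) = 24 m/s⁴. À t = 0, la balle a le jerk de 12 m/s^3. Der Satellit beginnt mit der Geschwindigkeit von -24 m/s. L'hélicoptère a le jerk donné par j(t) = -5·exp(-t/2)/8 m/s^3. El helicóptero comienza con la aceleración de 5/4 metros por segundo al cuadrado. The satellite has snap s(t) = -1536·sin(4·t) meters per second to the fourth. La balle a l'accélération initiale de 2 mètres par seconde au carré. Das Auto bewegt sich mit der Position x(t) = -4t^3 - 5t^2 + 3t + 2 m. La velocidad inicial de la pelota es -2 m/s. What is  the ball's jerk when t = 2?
We need to integrate our snap equation s(t) = 24 1 time. The integral of snap, with j(0) = 12, gives jerk: j(t) = 24·t + 12. Using j(t) = 24·t + 12 and substituting t = 2, we find j = 60.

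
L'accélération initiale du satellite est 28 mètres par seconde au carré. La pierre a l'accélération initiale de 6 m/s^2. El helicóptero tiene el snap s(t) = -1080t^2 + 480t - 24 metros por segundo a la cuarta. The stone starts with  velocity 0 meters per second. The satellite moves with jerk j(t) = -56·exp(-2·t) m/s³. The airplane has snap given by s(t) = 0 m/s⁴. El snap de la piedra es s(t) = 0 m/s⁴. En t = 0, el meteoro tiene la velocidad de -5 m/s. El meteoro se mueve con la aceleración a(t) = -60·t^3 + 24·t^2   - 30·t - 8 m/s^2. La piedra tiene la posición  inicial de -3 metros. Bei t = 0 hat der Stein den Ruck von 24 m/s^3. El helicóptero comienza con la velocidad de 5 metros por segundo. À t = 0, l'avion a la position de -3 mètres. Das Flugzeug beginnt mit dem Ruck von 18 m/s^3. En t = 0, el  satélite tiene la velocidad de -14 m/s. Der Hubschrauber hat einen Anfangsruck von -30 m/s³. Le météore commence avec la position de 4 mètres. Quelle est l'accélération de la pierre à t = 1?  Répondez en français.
En partant du snap s(t) = 0, nous prenons 2 primitives. En intégrant le snap et en utilisant la condition initiale j(0) = 24, nous obtenons j(t) = 24. En prenant ∫j(t)dt et en appliquant a(0) = 6, nous trouvons a(t) = 24·t + 6. De l'équation de l'accélération a(t) = 24·t + 6, nous substituons t = 1 pour obtenir a = 30.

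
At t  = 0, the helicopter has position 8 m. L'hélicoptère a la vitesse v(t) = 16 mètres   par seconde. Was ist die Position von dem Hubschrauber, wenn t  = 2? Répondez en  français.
Nous devons trouver la primitive de notre équation de la vitesse v(t) = 16 1 fois. L'intégrale de la vitesse est la position. En utilisant x(0) = 8, nous obtenons x(t) = 16·t + 8. De l'équation de la position x(t) = 16·t + 8, nous substituons t = 2 pour obtenir x = 40.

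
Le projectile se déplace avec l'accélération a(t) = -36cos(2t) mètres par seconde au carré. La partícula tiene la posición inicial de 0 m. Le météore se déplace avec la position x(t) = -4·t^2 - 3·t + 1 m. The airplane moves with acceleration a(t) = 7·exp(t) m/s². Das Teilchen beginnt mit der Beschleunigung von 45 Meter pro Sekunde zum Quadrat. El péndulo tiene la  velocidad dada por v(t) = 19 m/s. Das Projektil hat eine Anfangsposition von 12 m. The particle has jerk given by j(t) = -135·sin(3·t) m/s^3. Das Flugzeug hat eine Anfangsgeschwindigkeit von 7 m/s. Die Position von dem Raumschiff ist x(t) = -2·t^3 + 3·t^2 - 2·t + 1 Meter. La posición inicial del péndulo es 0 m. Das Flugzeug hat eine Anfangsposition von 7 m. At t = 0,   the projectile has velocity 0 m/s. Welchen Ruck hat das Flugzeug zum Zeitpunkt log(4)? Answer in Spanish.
Para resolver esto, necesitamos tomar 1 derivada de nuestra ecuación de la aceleración a(t) = 7·exp(t). La derivada de la aceleración da la sacudida: j(t) = 7·exp(t). De la ecuación de la sacudida j(t) = 7·exp(t), sustituimos t = log(4) para obtener j = 28.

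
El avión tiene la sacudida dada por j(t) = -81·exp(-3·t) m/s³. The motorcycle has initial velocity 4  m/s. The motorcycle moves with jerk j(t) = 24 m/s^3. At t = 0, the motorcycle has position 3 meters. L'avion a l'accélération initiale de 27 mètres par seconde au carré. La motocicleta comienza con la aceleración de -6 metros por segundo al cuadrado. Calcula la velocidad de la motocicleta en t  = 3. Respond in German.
Wir müssen die Stammfunktion unserer Gleichung für den Ruck j(t) = 24 2-mal finden. Durch Integration von dem Ruck und Verwendung der Anfangsbedingung a(0) = -6, erhalten wir a(t) = 24·t - 6. Das Integral von der Beschleunigung ist die Geschwindigkeit. Mit v(0) = 4 erhalten wir v(t) = 12·t^2 - 6·t + 4. Mit v(t) = 12·t^2 - 6·t + 4 und Einsetzen von t = 3, finden wir v = 94.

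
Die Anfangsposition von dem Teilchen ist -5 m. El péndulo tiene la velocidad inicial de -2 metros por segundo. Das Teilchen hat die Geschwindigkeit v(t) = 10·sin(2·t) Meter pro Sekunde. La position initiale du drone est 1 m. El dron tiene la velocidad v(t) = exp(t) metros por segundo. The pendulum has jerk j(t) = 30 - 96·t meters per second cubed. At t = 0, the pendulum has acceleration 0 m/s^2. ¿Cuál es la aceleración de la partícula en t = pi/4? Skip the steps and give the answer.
La respuesta es 0.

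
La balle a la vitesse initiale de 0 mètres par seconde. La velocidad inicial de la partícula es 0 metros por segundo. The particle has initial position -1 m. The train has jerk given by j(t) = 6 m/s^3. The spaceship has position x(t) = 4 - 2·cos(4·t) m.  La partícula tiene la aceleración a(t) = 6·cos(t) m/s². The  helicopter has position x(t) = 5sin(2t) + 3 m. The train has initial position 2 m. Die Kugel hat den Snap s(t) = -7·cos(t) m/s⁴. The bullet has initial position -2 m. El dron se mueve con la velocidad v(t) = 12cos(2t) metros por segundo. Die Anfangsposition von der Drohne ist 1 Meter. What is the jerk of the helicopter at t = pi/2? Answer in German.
Wir müssen unsere Gleichung für die Position x(t) = 5·sin(2·t) + 3 3-mal ableiten. Die Ableitung von der Position ergibt die Geschwindigkeit: v(t) = 10·cos(2·t). Durch Ableiten von der Geschwindigkeit erhalten wir die Beschleunigung: a(t) = -20·sin(2·t). Mit d/dt von a(t) finden wir j(t) = -40·cos(2·t). Wir haben den Ruck j(t) = -40·cos(2·t). Durch Einsetzen von t = pi/2: j(pi/2) = 40.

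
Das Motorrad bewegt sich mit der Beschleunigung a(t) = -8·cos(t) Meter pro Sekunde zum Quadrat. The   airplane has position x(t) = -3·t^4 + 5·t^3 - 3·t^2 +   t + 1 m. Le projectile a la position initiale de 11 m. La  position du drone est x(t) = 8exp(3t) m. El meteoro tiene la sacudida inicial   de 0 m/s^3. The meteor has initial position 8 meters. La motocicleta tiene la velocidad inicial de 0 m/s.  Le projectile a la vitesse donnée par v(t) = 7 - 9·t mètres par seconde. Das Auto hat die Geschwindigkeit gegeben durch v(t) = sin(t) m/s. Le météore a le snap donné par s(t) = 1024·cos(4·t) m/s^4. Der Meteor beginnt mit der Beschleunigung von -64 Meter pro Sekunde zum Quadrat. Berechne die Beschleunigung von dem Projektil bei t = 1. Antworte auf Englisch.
We must differentiate our velocity equation v(t) = 7 - 9·t 1 time. The derivative of velocity gives acceleration: a(t) = -9. We have acceleration a(t) = -9. Substituting t = 1: a(1) = -9.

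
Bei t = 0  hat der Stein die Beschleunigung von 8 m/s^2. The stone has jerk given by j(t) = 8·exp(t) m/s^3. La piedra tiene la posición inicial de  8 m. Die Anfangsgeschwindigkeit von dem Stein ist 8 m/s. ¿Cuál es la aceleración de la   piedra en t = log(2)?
Para resolver esto, necesitamos tomar 1 antiderivada de nuestra ecuación de la sacudida j(t) = 8·exp(t). La antiderivada de la sacudida es la aceleración. Usando a(0) = 8, obtenemos a(t) = 8·exp(t). De la ecuación de la aceleración a(t) = 8·exp(t), sustituimos t = log(2) para obtener a = 16.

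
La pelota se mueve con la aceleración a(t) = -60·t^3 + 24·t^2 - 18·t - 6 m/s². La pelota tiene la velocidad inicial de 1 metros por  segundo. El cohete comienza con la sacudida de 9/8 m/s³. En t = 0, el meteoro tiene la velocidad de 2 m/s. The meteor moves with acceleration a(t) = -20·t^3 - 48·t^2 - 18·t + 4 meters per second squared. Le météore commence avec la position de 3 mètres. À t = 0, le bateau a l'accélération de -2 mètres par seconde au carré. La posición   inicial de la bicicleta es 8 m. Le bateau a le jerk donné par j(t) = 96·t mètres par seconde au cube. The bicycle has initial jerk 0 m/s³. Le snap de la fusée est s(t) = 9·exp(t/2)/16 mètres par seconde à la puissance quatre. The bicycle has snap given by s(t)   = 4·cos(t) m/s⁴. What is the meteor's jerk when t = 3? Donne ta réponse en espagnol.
Para resolver esto, necesitamos tomar 1 derivada de nuestra ecuación de la aceleración a(t) = -20·t^3 - 48·t^2 - 18·t + 4. Tomando d/dt de a(t), encontramos j(t) = -60·t^2 - 96·t - 18. Tenemos la sacudida j(t) = -60·t^2 - 96·t - 18. Sustituyendo t = 3: j(3) = -846.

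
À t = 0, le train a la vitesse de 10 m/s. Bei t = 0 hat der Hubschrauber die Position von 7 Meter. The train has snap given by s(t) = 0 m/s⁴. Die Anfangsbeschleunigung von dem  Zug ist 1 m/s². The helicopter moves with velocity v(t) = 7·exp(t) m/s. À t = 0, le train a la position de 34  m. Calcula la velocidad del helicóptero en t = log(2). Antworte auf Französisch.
De l'équation de la vitesse v(t) = 7·exp(t), nous substituons t = log(2) pour obtenir v = 14.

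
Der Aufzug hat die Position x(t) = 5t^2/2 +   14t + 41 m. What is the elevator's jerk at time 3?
Starting from position x(t) = 5·t^2/2 + 14·t + 41, we take 3 derivatives. The derivative of position gives velocity: v(t) = 5·t + 14. The derivative of velocity gives acceleration: a(t) = 5. Taking d/dt of a(t), we find j(t) = 0. We have jerk j(t) = 0. Substituting t = 3: j(3) = 0.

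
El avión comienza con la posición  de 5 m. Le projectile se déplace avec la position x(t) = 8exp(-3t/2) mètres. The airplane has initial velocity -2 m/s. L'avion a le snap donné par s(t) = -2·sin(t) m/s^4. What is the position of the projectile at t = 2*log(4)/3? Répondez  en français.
En utilisant x(t) = 8·exp(-3·t/2) et en substituant t = 2*log(4)/3, nous trouvons x = 2.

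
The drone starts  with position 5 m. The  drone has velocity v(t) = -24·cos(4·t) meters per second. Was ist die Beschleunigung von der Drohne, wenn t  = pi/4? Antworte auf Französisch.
Nous devons dériver notre équation de la vitesse v(t) = -24·cos(4·t) 1 fois. La dérivée de la vitesse donne l'accélération: a(t) = 96·sin(4·t). En utilisant a(t) = 96·sin(4·t) et en substituant t = pi/4, nous trouvons a = 0.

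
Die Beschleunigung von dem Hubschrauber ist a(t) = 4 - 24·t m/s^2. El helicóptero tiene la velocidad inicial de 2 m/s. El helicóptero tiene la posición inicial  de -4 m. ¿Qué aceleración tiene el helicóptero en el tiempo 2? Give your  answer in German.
Aus der Gleichung für die Beschleunigung a(t) = 4 - 24·t, setzen wir t = 2 ein und erhalten a = -44.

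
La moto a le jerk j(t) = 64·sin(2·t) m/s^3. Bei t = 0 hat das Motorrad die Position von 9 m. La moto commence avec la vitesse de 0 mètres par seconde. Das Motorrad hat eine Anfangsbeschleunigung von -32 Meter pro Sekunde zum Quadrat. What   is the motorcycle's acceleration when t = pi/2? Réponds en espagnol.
Partiendo de la sacudida j(t) = 64·sin(2·t), tomamos 1 antiderivada. Tomando ∫j(t)dt y aplicando a(0) = -32, encontramos a(t) = -32·cos(2·t). Usando a(t) = -32·cos(2·t) y sustituyendo t = pi/2, encontramos a = 32.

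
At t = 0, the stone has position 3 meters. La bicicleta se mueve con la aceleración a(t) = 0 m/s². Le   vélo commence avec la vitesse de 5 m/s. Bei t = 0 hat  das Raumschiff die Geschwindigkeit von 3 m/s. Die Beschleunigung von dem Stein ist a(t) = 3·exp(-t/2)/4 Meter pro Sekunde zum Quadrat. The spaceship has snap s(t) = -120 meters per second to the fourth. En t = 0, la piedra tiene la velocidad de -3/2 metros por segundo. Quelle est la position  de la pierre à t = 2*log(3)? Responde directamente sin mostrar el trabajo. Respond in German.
Die Antwort ist 1.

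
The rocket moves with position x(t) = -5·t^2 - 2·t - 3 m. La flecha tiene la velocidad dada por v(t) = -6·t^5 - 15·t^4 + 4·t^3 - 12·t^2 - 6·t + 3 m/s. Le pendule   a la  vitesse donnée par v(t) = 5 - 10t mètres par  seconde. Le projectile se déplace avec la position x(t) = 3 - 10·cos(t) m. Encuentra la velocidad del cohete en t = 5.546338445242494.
Para resolver esto, necesitamos tomar 1 derivada de nuestra ecuación de la posición x(t) = -5·t^2 - 2·t - 3. Derivando la posición, obtenemos la velocidad: v(t) = -10·t - 2. Usando v(t) = -10·t - 2 y sustituyendo t = 5.546338445242494, encontramos v = -57.4633844524249.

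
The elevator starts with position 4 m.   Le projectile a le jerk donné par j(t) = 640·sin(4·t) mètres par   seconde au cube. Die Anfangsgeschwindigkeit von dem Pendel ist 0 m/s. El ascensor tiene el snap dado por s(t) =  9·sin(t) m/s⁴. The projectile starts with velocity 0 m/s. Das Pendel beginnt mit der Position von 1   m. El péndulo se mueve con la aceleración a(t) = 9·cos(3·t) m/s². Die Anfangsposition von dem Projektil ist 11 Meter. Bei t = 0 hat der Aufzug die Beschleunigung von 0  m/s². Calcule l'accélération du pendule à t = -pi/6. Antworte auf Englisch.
From the given acceleration equation a(t) = 9·cos(3·t), we substitute t = -pi/6 to get a = 0.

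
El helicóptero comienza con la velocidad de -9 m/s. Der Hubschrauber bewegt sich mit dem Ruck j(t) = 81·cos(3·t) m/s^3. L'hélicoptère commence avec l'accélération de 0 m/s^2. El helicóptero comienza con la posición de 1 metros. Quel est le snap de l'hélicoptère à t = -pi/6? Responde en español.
Partiendo de la sacudida j(t) = 81·cos(3·t), tomamos 1 derivada. Tomando d/dt de j(t), encontramos s(t) = -243·sin(3·t). De la ecuación del snap s(t) = -243·sin(3·t), sustituimos t = -pi/6 para obtener s = 243.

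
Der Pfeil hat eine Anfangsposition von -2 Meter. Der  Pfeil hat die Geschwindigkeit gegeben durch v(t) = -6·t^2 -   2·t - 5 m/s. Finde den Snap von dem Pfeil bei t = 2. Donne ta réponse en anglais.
Starting from velocity v(t) = -6·t^2 - 2·t - 5, we take 3 derivatives. Taking d/dt of v(t), we find a(t) = -12·t - 2. Taking d/dt of a(t), we find j(t) = -12. Taking d/dt of j(t), we find s(t) = 0. From the given snap equation s(t) = 0, we substitute t = 2 to get s = 0.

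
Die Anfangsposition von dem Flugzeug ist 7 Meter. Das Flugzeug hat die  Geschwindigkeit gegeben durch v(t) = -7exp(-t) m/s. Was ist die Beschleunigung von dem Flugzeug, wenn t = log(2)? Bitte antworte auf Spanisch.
Partiendo de la velocidad v(t) = -7·exp(-t), tomamos 1 derivada. Derivando la velocidad, obtenemos la aceleración: a(t) = 7·exp(-t). Tenemos la aceleración a(t) = 7·exp(-t). Sustituyendo t = log(2): a(log(2)) = 7/2.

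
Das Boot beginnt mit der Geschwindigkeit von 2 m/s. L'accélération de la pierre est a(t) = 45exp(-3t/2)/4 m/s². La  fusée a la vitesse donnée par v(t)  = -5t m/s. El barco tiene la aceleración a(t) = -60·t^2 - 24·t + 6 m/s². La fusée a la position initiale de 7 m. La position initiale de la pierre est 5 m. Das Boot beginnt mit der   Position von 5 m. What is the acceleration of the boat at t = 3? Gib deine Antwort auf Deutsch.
Aus der Gleichung für die Beschleunigung a(t) = -60·t^2 - 24·t + 6, setzen wir t = 3 ein und erhalten a = -606.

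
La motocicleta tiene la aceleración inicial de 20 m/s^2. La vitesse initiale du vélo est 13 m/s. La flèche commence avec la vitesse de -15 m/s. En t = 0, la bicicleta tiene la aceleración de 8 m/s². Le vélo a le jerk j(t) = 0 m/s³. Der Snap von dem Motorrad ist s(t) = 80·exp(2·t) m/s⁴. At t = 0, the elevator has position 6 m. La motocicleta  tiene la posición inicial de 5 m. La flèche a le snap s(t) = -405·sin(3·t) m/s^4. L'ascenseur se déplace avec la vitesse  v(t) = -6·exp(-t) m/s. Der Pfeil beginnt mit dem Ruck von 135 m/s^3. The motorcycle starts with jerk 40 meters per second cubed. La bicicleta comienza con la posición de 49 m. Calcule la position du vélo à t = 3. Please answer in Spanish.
Partiendo de la sacudida j(t) = 0, tomamos 3 antiderivadas. Integrando la sacudida y usando la condición inicial a(0) = 8, obtenemos a(t) = 8. Tomando ∫a(t)dt y aplicando v(0) = 13, encontramos v(t) = 8·t + 13. Tomando ∫v(t)dt y aplicando x(0) = 49, encontramos x(t) = 4·t^2 + 13·t + 49. Tenemos la posición x(t) = 4·t^2 + 13·t + 49. Sustituyendo t = 3: x(3) = 124.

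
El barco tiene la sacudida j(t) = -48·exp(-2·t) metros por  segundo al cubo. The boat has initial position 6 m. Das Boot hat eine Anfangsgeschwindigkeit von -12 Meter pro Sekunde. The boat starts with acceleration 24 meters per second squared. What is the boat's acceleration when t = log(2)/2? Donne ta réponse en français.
Nous devons trouver l'intégrale de notre équation du jerk j(t) = -48·exp(-2·t) 1 fois. L'intégrale du jerk est l'accélération. En utilisant a(0) = 24, nous obtenons a(t) = 24·exp(-2·t). Nous avons l'accélération a(t) = 24·exp(-2·t). En substituant t = log(2)/2: a(log(2)/2) = 12.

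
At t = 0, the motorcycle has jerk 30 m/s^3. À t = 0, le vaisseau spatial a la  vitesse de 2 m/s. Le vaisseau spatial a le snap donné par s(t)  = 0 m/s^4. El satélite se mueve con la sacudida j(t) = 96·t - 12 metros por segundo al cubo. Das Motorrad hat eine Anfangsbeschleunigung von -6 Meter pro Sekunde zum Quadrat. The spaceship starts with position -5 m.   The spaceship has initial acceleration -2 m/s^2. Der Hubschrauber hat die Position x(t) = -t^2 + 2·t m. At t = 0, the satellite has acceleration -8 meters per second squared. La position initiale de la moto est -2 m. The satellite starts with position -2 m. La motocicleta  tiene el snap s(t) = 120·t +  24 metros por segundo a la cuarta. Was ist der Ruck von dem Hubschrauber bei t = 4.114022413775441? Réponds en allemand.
Wir müssen unsere Gleichung für die Position x(t) = -t^2 + 2·t 3-mal ableiten. Die Ableitung von der Position ergibt die Geschwindigkeit: v(t) = 2 - 2·t. Mit d/dt von v(t) finden wir a(t) = -2. Mit d/dt von a(t) finden wir j(t) = 0. Wir haben den Ruck j(t) = 0. Durch Einsetzen von t = 4.114022413775441: j(4.114022413775441) = 0.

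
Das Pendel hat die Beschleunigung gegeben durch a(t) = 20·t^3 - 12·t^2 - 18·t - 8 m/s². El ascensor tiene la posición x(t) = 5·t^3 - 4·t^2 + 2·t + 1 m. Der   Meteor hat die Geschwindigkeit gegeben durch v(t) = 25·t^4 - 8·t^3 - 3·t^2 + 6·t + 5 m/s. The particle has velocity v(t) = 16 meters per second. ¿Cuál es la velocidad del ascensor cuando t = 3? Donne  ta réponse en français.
Nous devons dériver notre équation de la position x(t) = 5·t^3 - 4·t^2 + 2·t + 1 1 fois. En prenant d/dt de x(t), nous trouvons v(t) = 15·t^2 - 8·t + 2. Nous avons la vitesse v(t) = 15·t^2 - 8·t + 2. En substituant t = 3: v(3) = 113.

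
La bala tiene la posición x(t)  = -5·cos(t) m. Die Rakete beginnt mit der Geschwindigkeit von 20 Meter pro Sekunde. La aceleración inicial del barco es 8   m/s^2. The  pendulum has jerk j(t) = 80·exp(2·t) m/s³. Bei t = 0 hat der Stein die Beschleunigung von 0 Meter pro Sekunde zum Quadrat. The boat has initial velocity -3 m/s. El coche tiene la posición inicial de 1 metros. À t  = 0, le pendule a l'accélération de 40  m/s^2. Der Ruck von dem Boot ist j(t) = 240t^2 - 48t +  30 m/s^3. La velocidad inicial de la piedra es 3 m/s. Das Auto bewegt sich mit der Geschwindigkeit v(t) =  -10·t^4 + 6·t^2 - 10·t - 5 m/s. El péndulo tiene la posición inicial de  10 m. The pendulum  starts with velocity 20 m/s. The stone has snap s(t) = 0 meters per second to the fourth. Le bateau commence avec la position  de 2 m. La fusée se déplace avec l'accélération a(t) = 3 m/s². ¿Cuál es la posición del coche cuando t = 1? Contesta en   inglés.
We must find the integral of our velocity equation v(t) = -10·t^4 + 6·t^2 - 10·t - 5 1 time. Integrating velocity and using the initial condition x(0) = 1, we get x(t) = -2·t^5 + 2·t^3 - 5·t^2 - 5·t + 1. From the given position equation x(t) = -2·t^5 + 2·t^3 - 5·t^2 - 5·t + 1, we substitute t = 1 to get x = -9.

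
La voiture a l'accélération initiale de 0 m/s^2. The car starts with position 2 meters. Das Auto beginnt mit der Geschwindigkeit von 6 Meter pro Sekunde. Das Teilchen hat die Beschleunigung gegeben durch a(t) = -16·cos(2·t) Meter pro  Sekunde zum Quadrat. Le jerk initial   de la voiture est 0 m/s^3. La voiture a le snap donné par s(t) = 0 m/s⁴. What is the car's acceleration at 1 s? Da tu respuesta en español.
Partiendo del snap s(t) = 0, tomamos 2 antiderivadas. Tomando ∫s(t)dt y aplicando j(0) = 0, encontramos j(t) = 0. La antiderivada de la sacudida es la aceleración. Usando a(0) = 0, obtenemos a(t) = 0. De la ecuación de la aceleración a(t) = 0, sustituimos t = 1 para obtener a = 0.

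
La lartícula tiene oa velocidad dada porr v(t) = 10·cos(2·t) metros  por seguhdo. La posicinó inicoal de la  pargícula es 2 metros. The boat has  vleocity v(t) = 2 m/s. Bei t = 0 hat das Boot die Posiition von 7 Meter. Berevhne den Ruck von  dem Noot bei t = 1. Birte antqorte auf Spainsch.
Debemos derivar nuestra ecuación de la velocidad v(t) = 2 2 veces. La derivada de la velocidad da la aceleración: a(t) = 0. La derivada de la aceleración da la sacudida: j(t) = 0. Tenemos la sacudida j(t) = 0. Sustituyendo t = 1: j(1) = 0.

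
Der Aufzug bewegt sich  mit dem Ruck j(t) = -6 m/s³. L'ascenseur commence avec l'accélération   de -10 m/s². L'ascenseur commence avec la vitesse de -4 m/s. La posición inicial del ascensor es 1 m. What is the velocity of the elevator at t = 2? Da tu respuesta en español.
Debemos encontrar la integral de nuestra ecuación de la sacudida j(t) = -6 2 veces. Integrando la sacudida y usando la condición inicial a(0) = -10, obtenemos a(t) = -6·t - 10. Tomando ∫a(t)dt y aplicando v(0) = -4, encontramos v(t) = -3·t^2 - 10·t - 4. Usando v(t) = -3·t^2 - 10·t - 4 y sustituyendo t = 2, encontramos v = -36.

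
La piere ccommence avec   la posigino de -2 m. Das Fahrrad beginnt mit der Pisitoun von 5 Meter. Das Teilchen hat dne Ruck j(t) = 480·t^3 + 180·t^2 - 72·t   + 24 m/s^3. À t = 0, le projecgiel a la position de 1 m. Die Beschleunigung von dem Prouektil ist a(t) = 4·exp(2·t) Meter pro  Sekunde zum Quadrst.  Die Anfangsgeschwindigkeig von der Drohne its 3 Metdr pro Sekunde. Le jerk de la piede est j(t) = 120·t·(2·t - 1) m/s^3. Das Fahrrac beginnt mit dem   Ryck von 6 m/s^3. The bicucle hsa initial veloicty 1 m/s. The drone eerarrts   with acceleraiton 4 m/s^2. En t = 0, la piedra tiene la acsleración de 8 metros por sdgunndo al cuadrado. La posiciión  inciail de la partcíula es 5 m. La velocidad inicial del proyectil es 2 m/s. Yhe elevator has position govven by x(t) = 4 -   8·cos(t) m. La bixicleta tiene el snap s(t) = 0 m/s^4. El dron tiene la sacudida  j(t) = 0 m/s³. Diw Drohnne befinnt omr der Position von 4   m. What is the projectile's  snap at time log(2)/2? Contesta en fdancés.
Pour résoudre ceci, nous devons prendre 2 dérivées de notre équation de l'accélération a(t) = 4·exp(2·t). En prenant d/dt de a(t), nous trouvons j(t) = 8·exp(2·t). La dérivée du jerk donne le snap: s(t) = 16·exp(2·t). De l'équation du snap s(t) = 16·exp(2·t), nous substituons t = log(2)/2 pour obtenir s = 32.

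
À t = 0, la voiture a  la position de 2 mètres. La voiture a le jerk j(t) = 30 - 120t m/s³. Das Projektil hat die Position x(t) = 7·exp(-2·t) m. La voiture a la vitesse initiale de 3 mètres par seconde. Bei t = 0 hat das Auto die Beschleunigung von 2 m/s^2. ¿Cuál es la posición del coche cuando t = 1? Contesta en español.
Partiendo de la sacudida j(t) = 30 - 120·t, tomamos 3 antiderivadas. Integrando la sacudida y usando la condición inicial a(0) = 2, obtenemos a(t) = -60·t^2 + 30·t + 2. Integrando la aceleración y usando la condición inicial v(0) = 3, obtenemos v(t) = -20·t^3 + 15·t^2 + 2·t + 3. Tomando ∫v(t)dt y aplicando x(0) = 2, encontramos x(t) = -5·t^4 + 5·t^3 + t^2 + 3·t + 2. Usando x(t) = -5·t^4 + 5·t^3 + t^2 + 3·t + 2 y sustituyendo t = 1, encontramos x = 6.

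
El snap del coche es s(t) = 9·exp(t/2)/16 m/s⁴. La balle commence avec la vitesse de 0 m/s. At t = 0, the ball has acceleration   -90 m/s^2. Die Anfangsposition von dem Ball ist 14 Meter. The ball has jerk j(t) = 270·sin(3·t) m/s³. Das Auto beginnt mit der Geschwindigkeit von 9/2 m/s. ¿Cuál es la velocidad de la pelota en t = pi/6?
Debemos encontrar la integral de nuestra ecuación de la sacudida j(t) = 270·sin(3·t) 2 veces. Tomando ∫j(t)dt y aplicando a(0) = -90, encontramos a(t) = -90·cos(3·t). Integrando la aceleración y usando la condición inicial v(0) = 0, obtenemos v(t) = -30·sin(3·t). De la ecuación de la velocidad v(t) = -30·sin(3·t), sustituimos t = pi/6 para obtener v = -30.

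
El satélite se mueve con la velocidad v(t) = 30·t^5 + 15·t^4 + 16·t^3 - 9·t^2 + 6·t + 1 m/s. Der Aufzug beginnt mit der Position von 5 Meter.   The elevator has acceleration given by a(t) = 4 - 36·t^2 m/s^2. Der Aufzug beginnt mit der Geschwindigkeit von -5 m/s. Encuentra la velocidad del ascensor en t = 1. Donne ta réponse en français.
Pour résoudre ceci, nous devons prendre 1 intégrale de notre équation de l'accélération a(t) = 4 - 36·t^2. La primitive de l'accélération, avec v(0) = -5, donne la vitesse: v(t) = -12·t^3 + 4·t - 5. De l'équation de la vitesse v(t) = -12·t^3 + 4·t - 5, nous substituons t = 1 pour obtenir v = -13.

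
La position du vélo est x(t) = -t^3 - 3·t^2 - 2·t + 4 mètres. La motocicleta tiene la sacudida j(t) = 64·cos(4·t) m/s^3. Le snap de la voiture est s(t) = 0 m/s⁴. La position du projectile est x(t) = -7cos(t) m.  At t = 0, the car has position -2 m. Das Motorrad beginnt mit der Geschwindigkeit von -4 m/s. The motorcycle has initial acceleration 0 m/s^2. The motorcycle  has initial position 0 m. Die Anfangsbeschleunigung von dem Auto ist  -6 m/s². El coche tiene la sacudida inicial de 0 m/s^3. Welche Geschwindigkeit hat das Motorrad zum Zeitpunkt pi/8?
Ausgehend von dem Ruck j(t) = 64·cos(4·t), nehmen wir 2 Stammfunktionen. Durch Integration von dem Ruck und Verwendung der Anfangsbedingung a(0) = 0, erhalten wir a(t) = 16·sin(4·t). Durch Integration von der Beschleunigung und Verwendung der Anfangsbedingung v(0) = -4, erhalten wir v(t) = -4·cos(4·t). Mit v(t) = -4·cos(4·t) und Einsetzen von t = pi/8, finden wir v = 0.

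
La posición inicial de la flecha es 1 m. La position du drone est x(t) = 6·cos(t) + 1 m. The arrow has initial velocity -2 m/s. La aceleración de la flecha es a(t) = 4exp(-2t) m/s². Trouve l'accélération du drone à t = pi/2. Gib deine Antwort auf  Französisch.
En partant de la position x(t) = 6·cos(t) + 1, nous prenons 2 dérivées. En prenant d/dt de x(t), nous trouvons v(t) = -6·sin(t). En dérivant la vitesse, nous obtenons l'accélération: a(t) = -6·cos(t). Nous avons l'accélération a(t) = -6·cos(t). En substituant t = pi/2: a(pi/2) = 0.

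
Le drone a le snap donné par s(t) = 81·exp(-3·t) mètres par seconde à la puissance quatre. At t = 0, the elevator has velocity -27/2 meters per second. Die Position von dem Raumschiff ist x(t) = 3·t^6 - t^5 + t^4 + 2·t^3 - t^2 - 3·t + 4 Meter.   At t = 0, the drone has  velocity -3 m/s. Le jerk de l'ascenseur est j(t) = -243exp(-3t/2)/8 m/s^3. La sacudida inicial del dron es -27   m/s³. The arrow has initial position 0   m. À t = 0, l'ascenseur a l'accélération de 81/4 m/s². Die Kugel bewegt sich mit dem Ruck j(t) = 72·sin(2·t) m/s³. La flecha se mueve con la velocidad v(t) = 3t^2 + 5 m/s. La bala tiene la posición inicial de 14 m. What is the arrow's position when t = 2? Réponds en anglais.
We must find the integral of our velocity equation v(t) = 3·t^2 + 5 1 time. The antiderivative of velocity is position. Using x(0) = 0, we get x(t) = t^3 + 5·t. Using x(t) = t^3 + 5·t and substituting t = 2, we find x = 18.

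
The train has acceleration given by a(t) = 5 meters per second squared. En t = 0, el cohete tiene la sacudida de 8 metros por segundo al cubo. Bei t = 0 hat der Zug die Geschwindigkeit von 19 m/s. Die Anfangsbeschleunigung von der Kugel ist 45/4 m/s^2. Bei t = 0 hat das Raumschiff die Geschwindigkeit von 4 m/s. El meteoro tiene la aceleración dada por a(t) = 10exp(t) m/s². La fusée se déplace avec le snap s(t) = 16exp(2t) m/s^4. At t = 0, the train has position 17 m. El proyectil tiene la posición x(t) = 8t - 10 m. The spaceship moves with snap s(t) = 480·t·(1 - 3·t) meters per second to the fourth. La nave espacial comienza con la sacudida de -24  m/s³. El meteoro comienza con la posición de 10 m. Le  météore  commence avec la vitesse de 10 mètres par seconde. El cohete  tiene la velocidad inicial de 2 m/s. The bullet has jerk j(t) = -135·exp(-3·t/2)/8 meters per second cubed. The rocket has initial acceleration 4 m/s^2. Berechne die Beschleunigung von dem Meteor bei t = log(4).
Aus der Gleichung für die Beschleunigung a(t) = 10·exp(t), setzen wir t = log(4) ein und erhalten a = 40.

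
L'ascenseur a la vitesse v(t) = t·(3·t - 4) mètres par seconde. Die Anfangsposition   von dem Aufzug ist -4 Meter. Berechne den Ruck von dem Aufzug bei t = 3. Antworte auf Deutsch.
Um dies zu lösen, müssen wir 2 Ableitungen unserer Gleichung für die Geschwindigkeit v(t) = t·(3·t - 4) nehmen. Durch Ableiten von der Geschwindigkeit erhalten wir die Beschleunigung: a(t) = 6·t - 4. Die Ableitung von der Beschleunigung ergibt den Ruck: j(t) = 6. Aus der Gleichung für den Ruck j(t) = 6, setzen wir t = 3 ein und erhalten j = 6.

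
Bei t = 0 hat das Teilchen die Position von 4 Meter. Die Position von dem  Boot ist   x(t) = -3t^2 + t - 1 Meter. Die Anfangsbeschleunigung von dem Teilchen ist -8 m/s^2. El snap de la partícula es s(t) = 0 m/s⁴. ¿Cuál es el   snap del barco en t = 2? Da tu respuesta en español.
Para resolver esto, necesitamos tomar 4 derivadas de nuestra ecuación de la posición x(t) = -3·t^2 + t - 1. Derivando la posición, obtenemos la velocidad: v(t) = 1 - 6·t. La derivada de la velocidad da la aceleración: a(t) = -6. Tomando d/dt de a(t), encontramos j(t) = 0. La derivada de la sacudida da el snap: s(t) = 0. Tenemos el snap s(t) = 0. Sustituyendo t = 2: s(2) = 0.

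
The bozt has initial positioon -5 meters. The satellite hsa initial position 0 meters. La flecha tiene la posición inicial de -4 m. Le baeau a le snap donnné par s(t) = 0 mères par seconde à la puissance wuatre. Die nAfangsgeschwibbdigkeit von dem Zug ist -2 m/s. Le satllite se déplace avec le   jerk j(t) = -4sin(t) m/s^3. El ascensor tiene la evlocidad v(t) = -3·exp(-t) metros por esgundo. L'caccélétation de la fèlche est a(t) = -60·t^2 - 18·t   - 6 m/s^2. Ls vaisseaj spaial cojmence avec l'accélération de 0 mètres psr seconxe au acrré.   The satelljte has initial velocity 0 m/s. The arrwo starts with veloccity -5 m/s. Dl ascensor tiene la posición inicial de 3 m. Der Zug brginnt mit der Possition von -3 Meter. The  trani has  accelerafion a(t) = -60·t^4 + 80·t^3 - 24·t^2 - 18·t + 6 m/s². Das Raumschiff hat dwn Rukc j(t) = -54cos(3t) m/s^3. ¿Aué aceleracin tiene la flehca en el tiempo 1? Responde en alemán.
Aus der Gleichung für die Beschleunigung a(t) = -60·t^2 - 18·t - 6, setzen wir t = 1 ein und erhalten a = -84.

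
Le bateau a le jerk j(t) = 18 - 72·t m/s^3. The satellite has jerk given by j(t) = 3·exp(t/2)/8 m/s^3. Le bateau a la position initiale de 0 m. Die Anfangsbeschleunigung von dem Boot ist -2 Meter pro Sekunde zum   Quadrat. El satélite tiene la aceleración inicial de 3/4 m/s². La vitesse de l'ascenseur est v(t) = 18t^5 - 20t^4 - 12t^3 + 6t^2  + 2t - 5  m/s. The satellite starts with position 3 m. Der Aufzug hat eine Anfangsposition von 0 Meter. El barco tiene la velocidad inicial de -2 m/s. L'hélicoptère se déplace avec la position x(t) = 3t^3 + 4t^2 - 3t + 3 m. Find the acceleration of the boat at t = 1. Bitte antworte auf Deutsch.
Ausgehend von dem Ruck j(t) = 18 - 72·t, nehmen wir 1 Stammfunktion. Durch Integration von dem Ruck und Verwendung der Anfangsbedingung a(0) = -2, erhalten wir a(t) = -36·t^2 + 18·t - 2. Mit a(t) = -36·t^2 + 18·t - 2 und Einsetzen von t = 1, finden wir a = -20.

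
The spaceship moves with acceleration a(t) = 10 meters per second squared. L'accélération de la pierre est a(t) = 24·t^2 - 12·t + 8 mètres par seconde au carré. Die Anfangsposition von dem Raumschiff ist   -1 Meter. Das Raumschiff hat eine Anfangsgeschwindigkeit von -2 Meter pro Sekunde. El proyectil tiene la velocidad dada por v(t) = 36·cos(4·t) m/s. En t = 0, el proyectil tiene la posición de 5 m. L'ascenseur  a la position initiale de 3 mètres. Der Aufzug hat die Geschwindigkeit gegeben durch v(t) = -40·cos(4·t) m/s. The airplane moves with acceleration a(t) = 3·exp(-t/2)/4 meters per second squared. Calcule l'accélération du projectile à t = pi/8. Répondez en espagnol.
Partiendo de la velocidad v(t) = 36·cos(4·t), tomamos 1 derivada. La derivada de la velocidad da la aceleración: a(t) = -144·sin(4·t). Usando a(t) = -144·sin(4·t) y sustituyendo t = pi/8, encontramos a = -144.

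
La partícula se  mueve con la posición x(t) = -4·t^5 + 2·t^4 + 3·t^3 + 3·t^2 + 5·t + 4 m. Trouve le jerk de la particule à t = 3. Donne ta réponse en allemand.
Wir müssen unsere Gleichung für die Position x(t) = -4·t^5 + 2·t^4 + 3·t^3 + 3·t^2 + 5·t + 4 3-mal ableiten. Durch Ableiten von der Position erhalten wir die Geschwindigkeit: v(t) = -20·t^4 + 8·t^3 + 9·t^2 + 6·t + 5. Die Ableitung von der Geschwindigkeit ergibt die Beschleunigung: a(t) = -80·t^3 + 24·t^2 + 18·t + 6. Die Ableitung von der Beschleunigung ergibt den Ruck: j(t) = -240·t^2 + 48·t + 18. Mit j(t) = -240·t^2 + 48·t + 18 und Einsetzen von t = 3, finden wir j = -1998.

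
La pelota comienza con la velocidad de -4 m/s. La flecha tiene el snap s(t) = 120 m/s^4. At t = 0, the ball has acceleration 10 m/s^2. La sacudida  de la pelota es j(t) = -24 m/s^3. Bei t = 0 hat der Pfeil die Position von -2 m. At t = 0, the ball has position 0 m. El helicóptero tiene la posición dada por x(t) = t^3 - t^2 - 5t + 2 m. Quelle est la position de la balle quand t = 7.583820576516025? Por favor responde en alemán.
Wir müssen unsere Gleichung für den Ruck j(t) = -24 3-mal integrieren. Die Stammfunktion von dem Ruck, mit a(0) = 10, ergibt die Beschleunigung: a(t) = 10 - 24·t. Mit ∫a(t)dt und Anwendung von v(0) = -4, finden wir v(t) = -12·t^2 + 10·t - 4. Durch Integration von der Geschwindigkeit und Verwendung der Anfangsbedingung x(0) = 0, erhalten wir x(t) = -4·t^3 + 5·t^2 - 4·t. Wir haben die Position x(t) = -4·t^3 + 5·t^2 - 4·t. Durch Einsetzen von t = 7.583820576516025: x(7.583820576516025) = -1487.47718444100.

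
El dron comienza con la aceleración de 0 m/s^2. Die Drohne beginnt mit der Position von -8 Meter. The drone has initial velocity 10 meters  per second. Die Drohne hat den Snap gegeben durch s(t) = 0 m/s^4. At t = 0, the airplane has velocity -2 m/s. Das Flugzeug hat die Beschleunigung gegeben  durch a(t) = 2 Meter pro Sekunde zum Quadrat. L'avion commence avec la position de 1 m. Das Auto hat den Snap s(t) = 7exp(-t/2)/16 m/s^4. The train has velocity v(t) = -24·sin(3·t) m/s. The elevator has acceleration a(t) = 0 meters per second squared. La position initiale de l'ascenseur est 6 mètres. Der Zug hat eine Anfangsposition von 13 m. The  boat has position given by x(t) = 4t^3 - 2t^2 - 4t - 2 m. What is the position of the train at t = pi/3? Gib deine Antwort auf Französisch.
Pour résoudre ceci, nous devons prendre 1 intégrale de notre équation de la vitesse v(t) = -24·sin(3·t). L'intégrale de la vitesse, avec x(0) = 13, donne la position: x(t) = 8·cos(3·t) + 5. En utilisant x(t) = 8·cos(3·t) + 5 et en substituant t = pi/3, nous trouvons x = -3.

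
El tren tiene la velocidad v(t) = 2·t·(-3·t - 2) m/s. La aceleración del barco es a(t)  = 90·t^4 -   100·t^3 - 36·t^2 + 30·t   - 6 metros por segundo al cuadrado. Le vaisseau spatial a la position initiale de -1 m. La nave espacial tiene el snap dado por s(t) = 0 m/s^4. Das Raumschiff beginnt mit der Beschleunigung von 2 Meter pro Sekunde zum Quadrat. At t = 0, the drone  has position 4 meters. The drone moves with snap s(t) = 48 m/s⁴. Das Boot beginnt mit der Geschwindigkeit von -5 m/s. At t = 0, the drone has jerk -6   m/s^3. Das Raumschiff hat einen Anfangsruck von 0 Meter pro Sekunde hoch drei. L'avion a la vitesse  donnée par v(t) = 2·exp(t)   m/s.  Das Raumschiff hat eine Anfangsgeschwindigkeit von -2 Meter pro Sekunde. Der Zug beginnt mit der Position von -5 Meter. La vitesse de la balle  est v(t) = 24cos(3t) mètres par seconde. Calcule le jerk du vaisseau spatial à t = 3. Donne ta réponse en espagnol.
Debemos encontrar la antiderivada de nuestra ecuación del snap s(t) = 0 1 vez. Tomando ∫s(t)dt y aplicando j(0) = 0, encontramos j(t) = 0. Tenemos la sacudida j(t) = 0. Sustituyendo t = 3: j(3) = 0.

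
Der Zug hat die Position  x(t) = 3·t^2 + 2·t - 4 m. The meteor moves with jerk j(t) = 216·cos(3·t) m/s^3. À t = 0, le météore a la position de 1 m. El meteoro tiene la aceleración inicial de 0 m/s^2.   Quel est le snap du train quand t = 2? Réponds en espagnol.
Partiendo de la posición x(t) = 3·t^2 + 2·t - 4, tomamos 4 derivadas. La derivada de la posición da la velocidad: v(t) = 6·t + 2. Tomando d/dt de v(t), encontramos a(t) = 6. La derivada de la aceleración da la sacudida: j(t) = 0. La derivada de la sacudida da el snap: s(t) = 0. Usando s(t) = 0 y sustituyendo t = 2, encontramos s = 0.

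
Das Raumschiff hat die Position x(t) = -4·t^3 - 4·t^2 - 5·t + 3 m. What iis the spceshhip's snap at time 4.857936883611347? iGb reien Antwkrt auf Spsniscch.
Debemos derivar nuestra ecuación de la posición x(t) = -4·t^3 - 4·t^2 - 5·t + 3 4 veces. La derivada de la posición da la velocidad: v(t) = -12·t^2 - 8·t - 5. Derivando la velocidad, obtenemos la aceleración: a(t) = -24·t - 8. Tomando d/dt de a(t), encontramos j(t) = -24. Derivando la sacudida, obtenemos el snap: s(t) = 0. Tenemos el snap s(t) = 0. Sustituyendo t = 4.857936883611347: s(4.857936883611347) = 0.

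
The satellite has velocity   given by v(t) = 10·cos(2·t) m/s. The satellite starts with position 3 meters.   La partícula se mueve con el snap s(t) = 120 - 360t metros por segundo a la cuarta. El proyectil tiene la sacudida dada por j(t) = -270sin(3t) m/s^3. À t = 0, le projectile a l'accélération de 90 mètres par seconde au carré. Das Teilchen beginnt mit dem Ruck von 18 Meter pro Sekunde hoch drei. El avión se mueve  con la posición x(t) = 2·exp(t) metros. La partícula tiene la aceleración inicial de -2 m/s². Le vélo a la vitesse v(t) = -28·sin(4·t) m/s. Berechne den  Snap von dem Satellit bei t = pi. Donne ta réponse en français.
Nous devons dériver notre équation de la vitesse v(t) = 10·cos(2·t) 3 fois. La dérivée de la vitesse donne l'accélération: a(t) = -20·sin(2·t). En dérivant l'accélération, nous obtenons le jerk: j(t) = -40·cos(2·t). En dérivant le jerk, nous obtenons le snap: s(t) = 80·sin(2·t). En utilisant s(t) = 80·sin(2·t) et en substituant t = pi, nous trouvons s = 0.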